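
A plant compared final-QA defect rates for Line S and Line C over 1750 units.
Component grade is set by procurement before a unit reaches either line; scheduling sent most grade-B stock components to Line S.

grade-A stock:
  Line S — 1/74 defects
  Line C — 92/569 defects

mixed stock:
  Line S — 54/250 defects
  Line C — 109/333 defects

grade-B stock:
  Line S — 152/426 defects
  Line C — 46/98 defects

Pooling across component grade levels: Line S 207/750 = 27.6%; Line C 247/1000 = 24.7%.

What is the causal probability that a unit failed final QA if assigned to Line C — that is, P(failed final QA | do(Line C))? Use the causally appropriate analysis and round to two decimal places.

Nothing the line does changes component grade; the imbalance is an allocation artefact. With component grade also predicting the outcome, the pooled figure is confounded, and the within-stratum comparison is the causal one.
Standardising Line C to the population component grade mix: 0.367·92/569 + 0.333·109/333 + 0.299·46/98 = 0.309.

0.31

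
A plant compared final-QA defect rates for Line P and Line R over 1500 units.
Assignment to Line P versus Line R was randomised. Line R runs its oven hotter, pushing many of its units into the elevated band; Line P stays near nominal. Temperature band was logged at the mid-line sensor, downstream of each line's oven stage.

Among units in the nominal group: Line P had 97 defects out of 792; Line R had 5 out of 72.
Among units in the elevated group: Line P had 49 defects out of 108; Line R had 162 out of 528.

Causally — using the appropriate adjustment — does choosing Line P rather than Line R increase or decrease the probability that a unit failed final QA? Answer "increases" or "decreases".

Line R is lower inside every in-process temperature band stratum but Line P is lower in aggregate. Whether to stratify depends on how in-process temperature band relates to the line.
In-process temperature band is recorded after the line and is itself shifted by it — it sits on the causal path from line to outcome. Conditioning on a mediator would strip out part of the effect we want; the pooled comparison gives the total causal effect.
Pooled: Line P 16.2% vs Line R 27.8%; Line P is lower overall.

decreases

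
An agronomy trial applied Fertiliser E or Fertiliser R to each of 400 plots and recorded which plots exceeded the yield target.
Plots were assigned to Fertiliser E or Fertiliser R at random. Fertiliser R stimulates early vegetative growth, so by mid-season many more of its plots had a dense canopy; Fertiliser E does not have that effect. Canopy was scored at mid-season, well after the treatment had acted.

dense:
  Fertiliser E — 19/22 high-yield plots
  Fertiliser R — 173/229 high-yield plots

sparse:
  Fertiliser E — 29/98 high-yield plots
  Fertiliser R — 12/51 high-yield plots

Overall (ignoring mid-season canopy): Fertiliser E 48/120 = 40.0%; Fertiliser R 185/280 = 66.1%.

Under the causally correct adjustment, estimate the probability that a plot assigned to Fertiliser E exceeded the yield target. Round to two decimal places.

0.40

The stratified and pooled comparisons disagree (Fertiliser E wins within each mid-season canopy; Fertiliser R wins overall), so the answer turns on the causal role of mid-season canopy.
Because the fertiliser influences mid-season canopy, mid-season canopy is a post-treatment mediator, not a confounder. Stratifying on it would bias the estimate; the causal effect is the crude pooled difference.
So P(outcome | do(Fertiliser E)) is just the pooled rate for Fertiliser E: 48/120 = 0.400.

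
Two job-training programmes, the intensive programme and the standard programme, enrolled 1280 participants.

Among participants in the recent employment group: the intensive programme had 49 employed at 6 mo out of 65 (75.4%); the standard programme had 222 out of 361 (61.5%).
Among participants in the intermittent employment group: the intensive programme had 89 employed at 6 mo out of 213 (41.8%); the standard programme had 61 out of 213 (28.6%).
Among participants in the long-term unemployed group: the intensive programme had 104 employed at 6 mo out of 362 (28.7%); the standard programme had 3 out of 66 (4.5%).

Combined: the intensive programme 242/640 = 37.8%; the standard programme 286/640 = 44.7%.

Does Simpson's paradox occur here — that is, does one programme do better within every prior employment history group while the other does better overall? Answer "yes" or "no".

Within each prior employment history level (recent employment 75.4% vs 61.5%; intermittent employment 41.8% vs 28.6%; long-term unemployed 28.7% vs 4.5%), the intensive programme has the higher rate every time. Pooled: 37.8% vs 44.7% — the standard programme has the higher rate overall. The two comparisons disagree.

yes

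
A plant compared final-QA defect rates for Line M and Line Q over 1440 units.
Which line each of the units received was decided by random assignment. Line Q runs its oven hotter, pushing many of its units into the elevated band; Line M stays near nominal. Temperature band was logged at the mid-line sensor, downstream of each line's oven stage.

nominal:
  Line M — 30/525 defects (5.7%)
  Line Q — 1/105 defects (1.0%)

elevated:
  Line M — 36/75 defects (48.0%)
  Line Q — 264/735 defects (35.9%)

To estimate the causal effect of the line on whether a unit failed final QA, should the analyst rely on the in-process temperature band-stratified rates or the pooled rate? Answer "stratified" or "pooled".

Within every in-process temperature band level Line Q has the lower rate, yet pooled Line M does — Simpson's reversal.
In-process temperature band is downstream of the line. One should not condition on a consequence of treatment, so the overall rates are the right comparison.
Pooled: Line M 11.0% vs Line Q 31.5%; Line M is lower overall.

pooled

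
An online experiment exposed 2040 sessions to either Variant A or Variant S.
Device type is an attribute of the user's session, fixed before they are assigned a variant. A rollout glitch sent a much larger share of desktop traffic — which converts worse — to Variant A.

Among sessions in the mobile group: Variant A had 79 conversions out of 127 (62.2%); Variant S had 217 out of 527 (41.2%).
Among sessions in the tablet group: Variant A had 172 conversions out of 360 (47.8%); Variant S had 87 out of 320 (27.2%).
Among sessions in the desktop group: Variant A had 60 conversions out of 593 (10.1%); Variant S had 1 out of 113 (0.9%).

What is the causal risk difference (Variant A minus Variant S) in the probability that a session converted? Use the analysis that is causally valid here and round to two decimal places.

Nothing the variant does changes device type; the imbalance is an allocation artefact. With device type also predicting the outcome, the pooled figure is confounded, and the within-stratum comparison is the causal one.
Adjusting over the population distribution of device type: 0.321·(0.622−0.412) + 0.333·(0.478−0.272) + 0.346·(0.101−0.009) = +0.168.

+0.17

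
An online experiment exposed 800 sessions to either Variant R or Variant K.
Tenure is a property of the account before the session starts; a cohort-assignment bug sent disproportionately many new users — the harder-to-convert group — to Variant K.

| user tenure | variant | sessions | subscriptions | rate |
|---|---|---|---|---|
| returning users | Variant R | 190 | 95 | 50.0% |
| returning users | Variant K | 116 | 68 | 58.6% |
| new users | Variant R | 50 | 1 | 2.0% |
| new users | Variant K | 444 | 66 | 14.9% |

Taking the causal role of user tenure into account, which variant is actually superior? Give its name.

Variant K

Within every user tenure level Variant K has the higher rate, yet pooled Variant R does — Simpson's reversal.
User tenure is set before the variant has any effect — it is not caused by the variant — and it independently drives the outcome. That makes it a confounder, so the causal comparison is within user tenure levels.
Within each level — returning users: 50.0% vs 58.6%; new users: 2.0% vs 14.9% — Variant K is higher every time.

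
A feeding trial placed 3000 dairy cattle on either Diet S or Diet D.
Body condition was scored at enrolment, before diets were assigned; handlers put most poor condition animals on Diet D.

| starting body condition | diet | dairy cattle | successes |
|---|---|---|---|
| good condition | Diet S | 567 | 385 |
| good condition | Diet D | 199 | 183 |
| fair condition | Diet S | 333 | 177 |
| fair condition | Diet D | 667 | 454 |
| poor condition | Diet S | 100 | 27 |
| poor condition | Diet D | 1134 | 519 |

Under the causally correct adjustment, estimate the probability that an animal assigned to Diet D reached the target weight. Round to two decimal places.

Starting body condition satisfies the back-door criterion: it is not a descendant of the diet, and it blocks the spurious path from diet to outcome. Adjusting for it (i.e., using the within-starting body condition rates) gives the causal effect.
Standardising Diet D to the population starting body condition mix: 0.255·183/199 + 0.333·454/667 + 0.411·519/1134 = 0.650.

0.65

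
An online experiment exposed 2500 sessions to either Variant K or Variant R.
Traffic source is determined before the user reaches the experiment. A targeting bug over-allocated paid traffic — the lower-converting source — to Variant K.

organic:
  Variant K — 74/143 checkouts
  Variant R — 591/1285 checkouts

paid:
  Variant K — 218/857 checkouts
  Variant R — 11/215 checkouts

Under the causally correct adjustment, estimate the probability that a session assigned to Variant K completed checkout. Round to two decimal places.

0.40

Traffic source satisfies the back-door criterion: it is not a descendant of the variant, and it blocks the spurious path from variant to outcome. Adjusting for it (i.e., using the within-traffic source rates) gives the causal effect.
Standardising Variant K to the population traffic source mix: 0.571·74/143 + 0.429·218/857 = 0.405.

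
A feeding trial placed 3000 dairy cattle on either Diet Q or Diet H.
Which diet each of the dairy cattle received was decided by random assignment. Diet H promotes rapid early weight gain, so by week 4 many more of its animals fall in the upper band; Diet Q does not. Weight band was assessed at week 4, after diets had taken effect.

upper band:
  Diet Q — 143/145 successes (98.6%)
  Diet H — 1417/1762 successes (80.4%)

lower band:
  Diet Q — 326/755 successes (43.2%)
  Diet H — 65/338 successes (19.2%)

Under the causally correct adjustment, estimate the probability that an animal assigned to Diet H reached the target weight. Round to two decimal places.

Week-4 weight band lies on the pathway diet → week-4 weight band → outcome, so adjusting for it blocks the indirect effect. For the total causal effect of diet, use the unadjusted pooled rates.
So P(outcome | do(Diet H)) is just the pooled rate for Diet H: 1482/2100 = 0.706.

0.71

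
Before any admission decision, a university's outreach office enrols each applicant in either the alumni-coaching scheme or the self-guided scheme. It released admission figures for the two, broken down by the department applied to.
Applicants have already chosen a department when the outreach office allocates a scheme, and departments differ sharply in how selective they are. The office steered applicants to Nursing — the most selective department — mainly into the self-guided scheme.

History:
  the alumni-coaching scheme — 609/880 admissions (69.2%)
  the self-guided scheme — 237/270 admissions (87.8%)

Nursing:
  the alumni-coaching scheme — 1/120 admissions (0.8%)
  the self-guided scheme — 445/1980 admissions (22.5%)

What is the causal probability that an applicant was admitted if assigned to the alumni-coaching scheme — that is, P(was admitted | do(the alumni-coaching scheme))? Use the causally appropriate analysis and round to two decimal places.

The imbalance in department arose from how applicants were allocated, not from anything the outreach scheme did; and department independently affects the outcome. The pooled gap is confounded — condition on department.
Standardising the alumni-coaching scheme to the population department mix: 0.354·609/880 + 0.646·1/120 = 0.250.

0.25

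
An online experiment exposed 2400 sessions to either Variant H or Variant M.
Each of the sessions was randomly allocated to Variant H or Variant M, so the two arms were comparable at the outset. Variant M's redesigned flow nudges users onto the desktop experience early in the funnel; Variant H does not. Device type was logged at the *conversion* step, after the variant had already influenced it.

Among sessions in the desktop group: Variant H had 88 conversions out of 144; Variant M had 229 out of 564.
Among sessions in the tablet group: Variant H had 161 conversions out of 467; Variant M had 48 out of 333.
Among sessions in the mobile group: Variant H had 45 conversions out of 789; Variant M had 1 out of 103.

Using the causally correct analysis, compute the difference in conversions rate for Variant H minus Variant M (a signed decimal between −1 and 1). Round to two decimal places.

Within every device type level Variant H has the higher rate, yet pooled Variant M does — Simpson's reversal.
Stratifying would compare variants among sessions the variants themselves sorted into device type groups — a form of selection on an intermediate. The unconditioned pooled rates give the total causal effect.
The causal difference is the pooled difference: 0.210 − 0.278 = -0.068.

-0.07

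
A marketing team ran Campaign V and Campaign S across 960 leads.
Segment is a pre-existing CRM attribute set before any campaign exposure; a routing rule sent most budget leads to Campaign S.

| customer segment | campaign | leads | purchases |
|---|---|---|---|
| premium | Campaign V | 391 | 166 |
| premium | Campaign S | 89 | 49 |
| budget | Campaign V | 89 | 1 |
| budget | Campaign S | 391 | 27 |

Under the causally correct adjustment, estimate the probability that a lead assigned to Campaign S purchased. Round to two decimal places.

0.31

Here customer segment is a common cause — it drives both which campaign a case falls under and the outcome. The crude comparison mixes populations; the stratum-specific rates are the causally relevant ones.
Standardising Campaign S to the population customer segment mix: 0.500·49/89 + 0.500·27/391 = 0.310.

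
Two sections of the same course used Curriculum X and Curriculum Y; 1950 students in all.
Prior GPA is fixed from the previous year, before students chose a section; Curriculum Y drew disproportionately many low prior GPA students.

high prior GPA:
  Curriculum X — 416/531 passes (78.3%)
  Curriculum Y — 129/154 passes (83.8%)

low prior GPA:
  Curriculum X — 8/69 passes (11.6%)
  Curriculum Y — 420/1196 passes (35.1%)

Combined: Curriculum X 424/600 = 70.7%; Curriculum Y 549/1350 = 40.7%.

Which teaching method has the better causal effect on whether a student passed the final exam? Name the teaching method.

Curriculum Y

The imbalance in prior GPA band arose from how students were allocated, not from anything the teaching method did; and prior GPA band independently affects the outcome. The pooled gap is confounded — condition on prior GPA band.
Within each level — high prior GPA: 78.3% vs 83.8%; low prior GPA: 11.6% vs 35.1% — Curriculum Y is higher every time.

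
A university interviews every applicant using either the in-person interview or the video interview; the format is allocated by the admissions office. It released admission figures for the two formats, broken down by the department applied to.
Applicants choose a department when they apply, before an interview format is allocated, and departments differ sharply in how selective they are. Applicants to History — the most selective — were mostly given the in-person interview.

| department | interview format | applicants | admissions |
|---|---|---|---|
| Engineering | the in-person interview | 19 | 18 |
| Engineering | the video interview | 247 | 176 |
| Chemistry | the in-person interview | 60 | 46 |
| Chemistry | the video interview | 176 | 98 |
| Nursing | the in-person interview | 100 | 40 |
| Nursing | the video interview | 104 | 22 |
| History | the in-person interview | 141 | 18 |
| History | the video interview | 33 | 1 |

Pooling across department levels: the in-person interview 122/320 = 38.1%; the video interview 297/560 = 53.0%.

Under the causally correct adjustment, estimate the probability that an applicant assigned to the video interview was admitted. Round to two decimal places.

Department differs across interview formats for reasons unrelated to any effect of the interview format itself, and it separately predicts the outcome — a classic confounder. We must compare within department levels.
Standardising the video interview to the population department mix: 0.302·176/247 + 0.268·98/176 + 0.232·22/104 + 0.198·1/33 = 0.420.

0.42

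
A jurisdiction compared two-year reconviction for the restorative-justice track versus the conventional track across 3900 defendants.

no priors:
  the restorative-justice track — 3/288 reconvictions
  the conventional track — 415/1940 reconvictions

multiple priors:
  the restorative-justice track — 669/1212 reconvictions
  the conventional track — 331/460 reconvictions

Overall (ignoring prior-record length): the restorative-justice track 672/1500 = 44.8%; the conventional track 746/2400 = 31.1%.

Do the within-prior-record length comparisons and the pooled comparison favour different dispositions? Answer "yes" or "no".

yes

Within each prior-record length level (no priors 1.0% vs 21.4%; multiple priors 55.2% vs 72.0%), the restorative-justice track has the lower rate every time. Pooled: 44.8% vs 31.1% — the conventional track has the lower rate overall. The two comparisons disagree.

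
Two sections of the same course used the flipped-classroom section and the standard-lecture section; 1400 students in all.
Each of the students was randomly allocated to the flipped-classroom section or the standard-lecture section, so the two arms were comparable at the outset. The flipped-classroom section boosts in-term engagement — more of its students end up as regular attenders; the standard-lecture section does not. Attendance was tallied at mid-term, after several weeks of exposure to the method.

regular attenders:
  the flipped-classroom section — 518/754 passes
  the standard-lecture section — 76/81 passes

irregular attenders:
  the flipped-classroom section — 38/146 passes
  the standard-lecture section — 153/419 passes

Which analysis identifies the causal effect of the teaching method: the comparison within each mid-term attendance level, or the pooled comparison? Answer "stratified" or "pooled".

Stratifying would compare teaching methods among students the teaching methods themselves sorted into mid-term attendance groups — a form of selection on an intermediate. The unconditioned pooled rates give the total causal effect.
Pooled: the flipped-classroom section 61.8% vs the standard-lecture section 45.8%; the flipped-classroom section is higher overall.

pooled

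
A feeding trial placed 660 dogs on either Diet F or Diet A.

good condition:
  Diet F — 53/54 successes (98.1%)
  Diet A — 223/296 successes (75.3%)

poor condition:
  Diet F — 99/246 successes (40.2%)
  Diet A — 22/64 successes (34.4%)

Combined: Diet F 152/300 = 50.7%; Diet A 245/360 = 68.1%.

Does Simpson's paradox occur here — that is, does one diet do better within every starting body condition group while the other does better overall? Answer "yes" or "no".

Within each starting body condition level (good condition 98.1% vs 75.3%; poor condition 40.2% vs 34.4%), Diet F has the higher rate every time. Pooled: 50.7% vs 68.1% — Diet A has the higher rate overall. The two comparisons disagree.

yes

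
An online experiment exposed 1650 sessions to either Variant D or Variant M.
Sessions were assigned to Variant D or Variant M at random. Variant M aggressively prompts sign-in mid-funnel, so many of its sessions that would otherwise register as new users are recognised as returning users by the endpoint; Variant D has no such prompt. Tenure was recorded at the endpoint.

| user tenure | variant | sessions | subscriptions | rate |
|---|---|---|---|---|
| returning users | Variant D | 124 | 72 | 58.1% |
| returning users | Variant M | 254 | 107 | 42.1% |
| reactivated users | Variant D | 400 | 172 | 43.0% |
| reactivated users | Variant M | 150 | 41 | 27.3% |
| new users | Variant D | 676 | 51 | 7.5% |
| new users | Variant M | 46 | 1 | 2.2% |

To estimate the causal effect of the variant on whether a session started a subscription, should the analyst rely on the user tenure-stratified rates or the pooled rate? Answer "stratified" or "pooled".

pooled

Variant D is higher inside every user tenure stratum but Variant M is higher in aggregate. Whether to stratify depends on how user tenure relates to the variant.
Stratifying would compare variants among sessions the variants themselves sorted into user tenure groups — a form of selection on an intermediate. The unconditioned pooled rates give the total causal effect.
Pooled: Variant D 24.6% vs Variant M 33.1%; Variant M is higher overall.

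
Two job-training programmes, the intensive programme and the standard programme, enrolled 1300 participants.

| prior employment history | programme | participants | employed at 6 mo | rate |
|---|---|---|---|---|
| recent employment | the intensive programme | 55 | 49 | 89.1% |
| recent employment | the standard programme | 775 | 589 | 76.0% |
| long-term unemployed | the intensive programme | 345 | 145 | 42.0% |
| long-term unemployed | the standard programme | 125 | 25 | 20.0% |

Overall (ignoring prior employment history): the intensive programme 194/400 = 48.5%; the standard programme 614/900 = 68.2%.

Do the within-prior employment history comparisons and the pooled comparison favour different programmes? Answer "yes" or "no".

Within each prior employment history level (recent employment 89.1% vs 76.0%; long-term unemployed 42.0% vs 20.0%), the intensive programme has the higher rate every time. Pooled: 48.5% vs 68.2% — the standard programme has the higher rate overall. The two comparisons disagree.

yes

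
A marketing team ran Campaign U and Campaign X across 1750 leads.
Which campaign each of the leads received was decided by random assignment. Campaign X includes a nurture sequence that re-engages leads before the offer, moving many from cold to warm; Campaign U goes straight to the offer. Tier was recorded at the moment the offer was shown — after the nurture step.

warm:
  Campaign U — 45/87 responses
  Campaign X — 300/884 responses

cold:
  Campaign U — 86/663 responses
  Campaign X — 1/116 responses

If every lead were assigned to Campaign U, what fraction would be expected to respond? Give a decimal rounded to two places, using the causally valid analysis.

0.17

Engagement tier here is a post-treatment variable shaped by the campaign; conditioning on it would introduce bias rather than remove it. The overall comparison is the causal one.
So P(outcome | do(Campaign U)) is just the pooled rate for Campaign U: 131/750 = 0.175.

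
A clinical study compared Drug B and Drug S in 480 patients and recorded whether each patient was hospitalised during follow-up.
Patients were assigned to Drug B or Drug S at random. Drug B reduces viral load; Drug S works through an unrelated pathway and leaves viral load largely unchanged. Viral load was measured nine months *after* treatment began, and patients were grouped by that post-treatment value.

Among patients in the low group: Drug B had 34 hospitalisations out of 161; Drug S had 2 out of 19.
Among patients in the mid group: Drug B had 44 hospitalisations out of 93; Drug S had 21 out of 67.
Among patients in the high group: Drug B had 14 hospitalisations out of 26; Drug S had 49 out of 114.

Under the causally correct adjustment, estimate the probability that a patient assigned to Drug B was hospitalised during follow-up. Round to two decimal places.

Within every viral load level Drug S has the lower rate, yet pooled Drug B does — Simpson's reversal.
Stratifying would compare drugs among patients the drugs themselves sorted into viral load groups — a form of selection on an intermediate. The unconditioned pooled rates give the total causal effect.
So P(outcome | do(Drug B)) is just the pooled rate for Drug B: 92/280 = 0.329.

0.33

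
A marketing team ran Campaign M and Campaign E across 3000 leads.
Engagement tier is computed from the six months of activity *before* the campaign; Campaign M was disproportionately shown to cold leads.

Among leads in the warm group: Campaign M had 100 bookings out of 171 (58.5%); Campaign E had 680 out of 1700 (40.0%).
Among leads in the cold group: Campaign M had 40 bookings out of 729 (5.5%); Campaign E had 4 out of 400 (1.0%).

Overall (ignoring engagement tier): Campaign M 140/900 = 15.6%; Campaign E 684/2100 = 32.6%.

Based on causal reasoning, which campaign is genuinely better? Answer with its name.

Campaign M

Here engagement tier is a common cause — it drives both which campaign a case falls under and the outcome. The crude comparison mixes populations; the stratum-specific rates are the causally relevant ones.
Within each level — warm: 58.5% vs 40.0%; cold: 5.5% vs 1.0% — Campaign M is higher every time.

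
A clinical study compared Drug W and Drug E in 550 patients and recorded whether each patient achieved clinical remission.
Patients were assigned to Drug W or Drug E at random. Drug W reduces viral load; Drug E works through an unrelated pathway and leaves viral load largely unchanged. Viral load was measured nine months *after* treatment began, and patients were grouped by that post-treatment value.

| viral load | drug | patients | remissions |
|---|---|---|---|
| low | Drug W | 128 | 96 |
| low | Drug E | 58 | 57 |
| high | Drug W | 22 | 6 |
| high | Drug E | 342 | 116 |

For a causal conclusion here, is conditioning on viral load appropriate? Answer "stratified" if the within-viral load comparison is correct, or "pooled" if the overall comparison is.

pooled

Within every viral load level Drug E has the higher rate, yet pooled Drug W does — Simpson's reversal.
Viral load here is a post-treatment variable shaped by the drug; conditioning on it would introduce bias rather than remove it. The overall comparison is the causal one.
Pooled: Drug W 68.0% vs Drug E 43.2%; Drug W is higher overall.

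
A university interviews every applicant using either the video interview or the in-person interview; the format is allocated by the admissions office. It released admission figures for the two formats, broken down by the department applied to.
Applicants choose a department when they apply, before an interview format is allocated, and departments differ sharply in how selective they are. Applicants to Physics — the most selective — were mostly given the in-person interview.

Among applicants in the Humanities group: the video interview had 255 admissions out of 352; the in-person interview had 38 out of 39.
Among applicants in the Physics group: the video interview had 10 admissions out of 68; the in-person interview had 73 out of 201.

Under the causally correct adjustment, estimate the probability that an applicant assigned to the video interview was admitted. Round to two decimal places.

the in-person interview is higher inside every department stratum but the video interview is higher in aggregate. Whether to stratify depends on how department relates to the interview format.
Department is set before the interview format has any effect — it is not caused by the interview format — and it independently drives the outcome. That makes it a confounder, so the causal comparison is within department levels.
Standardising the video interview to the population department mix: 0.592·255/352 + 0.408·10/68 = 0.489.

0.49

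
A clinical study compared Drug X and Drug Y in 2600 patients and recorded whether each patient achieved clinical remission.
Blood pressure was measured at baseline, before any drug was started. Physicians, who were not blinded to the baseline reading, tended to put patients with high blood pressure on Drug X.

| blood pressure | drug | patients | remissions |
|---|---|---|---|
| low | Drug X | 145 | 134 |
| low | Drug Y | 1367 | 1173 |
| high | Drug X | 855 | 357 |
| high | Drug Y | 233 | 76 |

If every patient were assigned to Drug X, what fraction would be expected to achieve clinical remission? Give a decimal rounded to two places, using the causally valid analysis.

0.71

Within every blood pressure level Drug X has the higher rate, yet pooled Drug Y does — Simpson's reversal.
Here blood pressure is a common cause — it drives both which drug a case falls under and the outcome. The crude comparison mixes populations; the stratum-specific rates are the causally relevant ones.
Standardising Drug X to the population blood pressure mix: 0.582·134/145 + 0.418·357/855 = 0.712.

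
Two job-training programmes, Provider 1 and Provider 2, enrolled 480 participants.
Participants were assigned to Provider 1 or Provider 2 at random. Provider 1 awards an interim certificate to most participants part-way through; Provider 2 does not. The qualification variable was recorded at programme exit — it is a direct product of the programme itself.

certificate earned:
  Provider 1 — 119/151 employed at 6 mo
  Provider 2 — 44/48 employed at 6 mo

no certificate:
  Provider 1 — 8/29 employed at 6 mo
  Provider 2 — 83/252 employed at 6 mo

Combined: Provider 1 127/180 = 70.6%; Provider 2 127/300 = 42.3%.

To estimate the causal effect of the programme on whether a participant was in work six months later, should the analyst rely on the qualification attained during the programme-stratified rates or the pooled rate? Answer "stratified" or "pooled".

pooled

Qualification attained during the programme is recorded after the programme and is itself shifted by it — it sits on the causal path from programme to outcome. Conditioning on a mediator would strip out part of the effect we want; the pooled comparison gives the total causal effect.
Pooled: Provider 1 70.6% vs Provider 2 42.3%; Provider 1 is higher overall.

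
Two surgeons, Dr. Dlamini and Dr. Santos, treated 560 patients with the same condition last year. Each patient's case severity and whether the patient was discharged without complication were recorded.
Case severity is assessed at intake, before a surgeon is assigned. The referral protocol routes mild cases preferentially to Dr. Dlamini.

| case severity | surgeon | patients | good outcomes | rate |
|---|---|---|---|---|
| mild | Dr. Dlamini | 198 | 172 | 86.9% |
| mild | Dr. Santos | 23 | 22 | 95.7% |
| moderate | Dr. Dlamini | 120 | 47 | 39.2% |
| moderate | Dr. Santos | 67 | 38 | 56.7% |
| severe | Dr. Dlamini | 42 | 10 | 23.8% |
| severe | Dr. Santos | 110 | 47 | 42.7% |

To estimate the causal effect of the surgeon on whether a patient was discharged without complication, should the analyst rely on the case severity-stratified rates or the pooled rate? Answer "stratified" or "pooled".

stratified

Nothing the surgeon does changes case severity; the imbalance is an allocation artefact. With case severity also predicting the outcome, the pooled figure is confounded, and the within-stratum comparison is the causal one.
Within each level — mild: 86.9% vs 95.7%; moderate: 39.2% vs 56.7%; severe: 23.8% vs 42.7% — Dr. Santos is higher every time.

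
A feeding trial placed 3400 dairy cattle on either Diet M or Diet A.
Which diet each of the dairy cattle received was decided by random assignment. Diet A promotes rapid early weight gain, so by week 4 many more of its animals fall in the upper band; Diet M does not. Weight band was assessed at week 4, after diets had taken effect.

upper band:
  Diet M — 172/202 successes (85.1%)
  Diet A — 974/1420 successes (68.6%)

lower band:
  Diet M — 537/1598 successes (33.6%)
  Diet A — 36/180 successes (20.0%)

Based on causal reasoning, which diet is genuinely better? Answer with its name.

Week-4 weight band is recorded after the diet and is itself shifted by it — it sits on the causal path from diet to outcome. Conditioning on a mediator would strip out part of the effect we want; the pooled comparison gives the total causal effect.
Pooled: Diet M 39.4% vs Diet A 63.1%; Diet A is higher overall.

Diet A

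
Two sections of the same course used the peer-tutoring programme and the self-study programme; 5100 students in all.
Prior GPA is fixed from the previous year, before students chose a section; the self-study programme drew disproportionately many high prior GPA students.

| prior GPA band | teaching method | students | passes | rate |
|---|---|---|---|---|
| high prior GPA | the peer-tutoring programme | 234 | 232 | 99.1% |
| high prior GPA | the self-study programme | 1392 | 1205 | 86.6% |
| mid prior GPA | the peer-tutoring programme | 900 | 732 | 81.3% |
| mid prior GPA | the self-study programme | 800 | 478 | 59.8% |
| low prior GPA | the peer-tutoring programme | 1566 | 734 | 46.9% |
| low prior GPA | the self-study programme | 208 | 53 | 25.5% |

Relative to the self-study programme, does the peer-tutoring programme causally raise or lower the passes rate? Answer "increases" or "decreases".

increases

Prior GPA band differs across teaching methods for reasons unrelated to any effect of the teaching method itself, and it separately predicts the outcome — a classic confounder. We must compare within prior GPA band levels.
Within each level — high prior GPA: 99.1% vs 86.6%; mid prior GPA: 81.3% vs 59.8%; low prior GPA: 46.9% vs 25.5% — the peer-tutoring programme is higher every time.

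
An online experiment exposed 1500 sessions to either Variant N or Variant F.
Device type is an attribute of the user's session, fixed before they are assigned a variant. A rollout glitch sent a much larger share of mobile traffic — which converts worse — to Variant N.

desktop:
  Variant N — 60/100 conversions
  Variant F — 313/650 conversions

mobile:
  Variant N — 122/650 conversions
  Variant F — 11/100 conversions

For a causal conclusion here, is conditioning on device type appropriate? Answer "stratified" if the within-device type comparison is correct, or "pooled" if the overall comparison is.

Here device type is a common cause — it drives both which variant a case falls under and the outcome. The crude comparison mixes populations; the stratum-specific rates are the causally relevant ones.
Within each level — desktop: 60.0% vs 48.2%; mobile: 18.8% vs 11.0% — Variant N is higher every time.

stratified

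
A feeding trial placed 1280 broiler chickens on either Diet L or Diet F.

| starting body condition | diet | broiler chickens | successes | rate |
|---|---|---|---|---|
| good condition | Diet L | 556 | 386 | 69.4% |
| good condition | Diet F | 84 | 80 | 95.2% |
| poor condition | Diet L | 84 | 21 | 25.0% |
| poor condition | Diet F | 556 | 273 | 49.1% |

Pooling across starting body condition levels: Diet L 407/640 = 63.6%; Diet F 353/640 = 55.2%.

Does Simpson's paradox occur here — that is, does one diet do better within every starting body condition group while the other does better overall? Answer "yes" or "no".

yes

Within each starting body condition level (good condition 69.4% vs 95.2%; poor condition 25.0% vs 49.1%), Diet F has the higher rate every time. Pooled: 63.6% vs 55.2% — Diet L has the higher rate overall. The two comparisons disagree.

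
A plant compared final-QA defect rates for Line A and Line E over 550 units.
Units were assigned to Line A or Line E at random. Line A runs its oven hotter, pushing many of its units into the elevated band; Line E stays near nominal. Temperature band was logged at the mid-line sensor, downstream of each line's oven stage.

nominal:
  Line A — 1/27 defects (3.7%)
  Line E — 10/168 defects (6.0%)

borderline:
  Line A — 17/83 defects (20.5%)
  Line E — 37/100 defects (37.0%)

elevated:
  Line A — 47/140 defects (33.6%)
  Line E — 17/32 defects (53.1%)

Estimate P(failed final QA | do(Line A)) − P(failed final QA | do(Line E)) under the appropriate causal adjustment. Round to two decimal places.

+0.05

Stratifying would compare lines among units the lines themselves sorted into in-process temperature band groups — a form of selection on an intermediate. The unconditioned pooled rates give the total causal effect.
The causal difference is the pooled difference: 0.260 − 0.213 = +0.047.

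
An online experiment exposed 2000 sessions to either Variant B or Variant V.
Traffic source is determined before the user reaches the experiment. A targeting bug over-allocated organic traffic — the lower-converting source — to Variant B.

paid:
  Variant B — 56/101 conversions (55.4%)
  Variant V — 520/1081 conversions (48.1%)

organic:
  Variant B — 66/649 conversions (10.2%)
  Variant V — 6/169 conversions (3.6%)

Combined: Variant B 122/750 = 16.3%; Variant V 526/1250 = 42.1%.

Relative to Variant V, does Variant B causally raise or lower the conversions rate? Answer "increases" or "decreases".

Variant B is higher inside every traffic source stratum but Variant V is higher in aggregate. Whether to stratify depends on how traffic source relates to the variant.
Nothing the variant does changes traffic source; the imbalance is an allocation artefact. With traffic source also predicting the outcome, the pooled figure is confounded, and the within-stratum comparison is the causal one.
Within each level — paid: 55.4% vs 48.1%; organic: 10.2% vs 3.6% — Variant B is higher every time.

increases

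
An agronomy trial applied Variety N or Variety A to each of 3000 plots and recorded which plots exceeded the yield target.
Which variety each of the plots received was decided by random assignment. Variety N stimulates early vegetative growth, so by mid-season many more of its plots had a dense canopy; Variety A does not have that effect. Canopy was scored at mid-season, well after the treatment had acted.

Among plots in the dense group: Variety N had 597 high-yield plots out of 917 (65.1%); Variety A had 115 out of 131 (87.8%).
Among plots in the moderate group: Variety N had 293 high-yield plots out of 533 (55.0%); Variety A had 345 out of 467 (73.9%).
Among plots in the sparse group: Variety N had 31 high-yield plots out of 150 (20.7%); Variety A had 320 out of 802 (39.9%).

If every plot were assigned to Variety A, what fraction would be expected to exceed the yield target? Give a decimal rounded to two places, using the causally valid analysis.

Stratifying would compare varietys among plots the varietys themselves sorted into mid-season canopy groups — a form of selection on an intermediate. The unconditioned pooled rates give the total causal effect.
So P(outcome | do(Variety A)) is just the pooled rate for Variety A: 780/1400 = 0.557.

0.56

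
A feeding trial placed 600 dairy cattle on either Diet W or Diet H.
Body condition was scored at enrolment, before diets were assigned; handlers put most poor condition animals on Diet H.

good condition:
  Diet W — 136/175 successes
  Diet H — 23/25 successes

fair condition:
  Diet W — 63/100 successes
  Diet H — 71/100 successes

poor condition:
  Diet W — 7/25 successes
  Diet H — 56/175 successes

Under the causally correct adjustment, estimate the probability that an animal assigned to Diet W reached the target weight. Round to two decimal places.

Starting body condition satisfies the back-door criterion: it is not a descendant of the diet, and it blocks the spurious path from diet to outcome. Adjusting for it (i.e., using the within-starting body condition rates) gives the causal effect.
Standardising Diet W to the population starting body condition mix: 0.333·136/175 + 0.333·63/100 + 0.333·7/25 = 0.562.

0.56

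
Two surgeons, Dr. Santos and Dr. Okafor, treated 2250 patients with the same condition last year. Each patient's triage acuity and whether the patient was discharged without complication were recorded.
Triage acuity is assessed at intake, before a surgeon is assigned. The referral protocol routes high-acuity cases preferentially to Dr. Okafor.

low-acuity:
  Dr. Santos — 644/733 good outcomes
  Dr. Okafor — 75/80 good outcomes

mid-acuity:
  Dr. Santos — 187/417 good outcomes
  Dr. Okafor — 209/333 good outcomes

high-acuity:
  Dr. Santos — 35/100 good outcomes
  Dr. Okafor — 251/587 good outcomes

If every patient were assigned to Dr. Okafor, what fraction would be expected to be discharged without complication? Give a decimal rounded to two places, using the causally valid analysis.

0.68

The triage acuity-specific comparison favours Dr. Okafor throughout, but the pooled figures favour Dr. Santos. The question is whether to condition on triage acuity.
Triage acuity differs across surgeons for reasons unrelated to any effect of the surgeon itself, and it separately predicts the outcome — a classic confounder. We must compare within triage acuity levels.
Standardising Dr. Okafor to the population triage acuity mix: 0.361·75/80 + 0.333·209/333 + 0.305·251/587 = 0.679.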